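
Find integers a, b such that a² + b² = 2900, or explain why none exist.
14² + 52² (a=14, b=52)

Factorization: 2900 = 2^2 × 5^2 × 29
By Fermat: n is sum of two squares iff every prime p ≡ 3 (mod 4) appears to even power.
All primes ≡ 3 (mod 4) appear to even power.
Search a = 0, 1, 2, … for 2900 - a² a perfect square: first hit at a = 14: 2900 - 196 = 2704 = 52².
2900 = 14² + 52² = 196 + 2704 ✓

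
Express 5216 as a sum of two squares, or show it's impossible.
Not possible

Factorization: 5216 = 2^5 × 163
By Fermat: n is sum of two squares iff every prime p ≡ 3 (mod 4) appears to even power.
Prime(s) ≡ 3 (mod 4) with odd exponent: [(163, 1)]
Therefore 5216 cannot be expressed as a² + b².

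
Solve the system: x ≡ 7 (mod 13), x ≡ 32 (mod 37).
254

Using Chinese Remainder Theorem:
M = 13 × 37 = 481
M1 = 37, M2 = 13
y1 = 37^(-1) mod 13 = 6
y2 = 13^(-1) mod 37 = 20
x = (7×37×6 + 32×13×20) mod 481 = 254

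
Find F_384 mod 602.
574

Matrix identity: Q^n = [[F_(n+1), F_n], [F_n, F_(n-1)]] with Q = [[1,1],[1,0]].
n = 384 = 110000000₂. Square-and-multiply, entries mod 602:
Q^1 = [[1,1],[1,0]]
Q^3 = (Q^1)²·Q = [[3,2],[2,1]]
Q^6 = (Q^3)² = [[13,8],[8,5]]
Q^12 = (Q^6)² = [[233,144],[144,89]]
Q^24 = (Q^12)² = [[377,14],[14,363]]
Q^48 = (Q^24)² = [[253,126],[126,127]]
Q^96 = (Q^48)² = [[421,322],[322,99]]
Q^192 = (Q^96)² = [[393,84],[84,309]]
Q^384 = (Q^192)² = [[169,574],[574,197]]
F_384 mod 602 = Q^384[0][1] = 574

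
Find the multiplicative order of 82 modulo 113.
56

113 is prime, so ord(82) divides φ(113) = 112.
Divisors of 112: 1, 2, 4, 7, 8, 14, 16, 28, 56, 112.
Repeated squaring: 82^1 ≡ 82, 82^2 ≡ 57, 82^4 ≡ 85, 82^8 ≡ 106, 82^16 ≡ 49, 82^32 ≡ 28, 82^64 ≡ 106 (mod 113).
Test 82^d mod 113 for each divisor d in increasing order:
82^1 ≡ 82
82^2 ≡ 57
82^4 ≡ 85
82^7 = 82^4·82^2·82^1 ≡ 95
82^8 ≡ 106
82^14 = 82^8·82^4·82^2 ≡ 98
82^16 ≡ 49
82^28 = 82^16·82^8·82^4 ≡ 112
82^56 = 82^32·82^16·82^8 ≡ 1  ← first divisor giving 1
The order is 56.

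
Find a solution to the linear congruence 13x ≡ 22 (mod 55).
x ≡ 44 (mod 55)

gcd(13, 55) = 1, which divides 22, so solutions exist.
Find 13^(-1) mod 55 by the extended Euclidean algorithm:
55 = 4 × 13 + 3  ⟹  3 = (1)·55 + (-4)·13
13 = 4 × 3 + 1  ⟹  1 = (-4)·55 + (17)·13
So (17)·13 ≡ 1 (mod 55), i.e. 13^(-1) ≡ 17 (mod 55).
x ≡ 17 × 22 = 374 ≡ 44 (mod 55).
Check: 13 × 44 = 572 ≡ 22 (mod 55).
Unique solution: x ≡ 44 (mod 55)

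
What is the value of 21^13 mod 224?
133

Repeated squaring. Binary of 13 = 1101.
21^1 ≡ 21 (mod 224); 21^2 ≡ 217 (mod 224); 21^4 ≡ 49 (mod 224); 21^8 ≡ 161 (mod 224)
21^13 = 21^1 × 21^4 × 21^8 ≡ 133 (mod 224)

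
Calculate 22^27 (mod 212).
84

Repeated squaring. Binary of 27 = 11011.
22^1 ≡ 22 (mod 212); 22^2 ≡ 60 (mod 212); 22^4 ≡ 208 (mod 212); 22^8 ≡ 16 (mod 212); 22^16 ≡ 44 (mod 212)
22^27 = 22^1 × 22^2 × 22^8 × 22^16 ≡ 84 (mod 212)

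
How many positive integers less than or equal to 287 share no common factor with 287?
240

287 = 7 × 41
φ(n) = n × ∏(1 - 1/p) for each prime p dividing n
φ(287) = 287 × (1 - 1/7) × (1 - 1/41) = 240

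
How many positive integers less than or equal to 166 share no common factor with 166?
82

166 = 2 × 83
φ(n) = n × ∏(1 - 1/p) for each prime p dividing n
φ(166) = 166 × (1 - 1/2) × (1 - 1/83) = 82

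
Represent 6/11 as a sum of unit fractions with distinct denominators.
1/2 + 1/22

Greedy algorithm:
6/11: ceiling(11/6) = 2, use 1/2
1/22: ceiling(22/1) = 22, use 1/22
Result: 6/11 = 1/2 + 1/22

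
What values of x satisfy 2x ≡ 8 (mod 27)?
x ≡ 4 (mod 27)

gcd(2, 27) = 1, which divides 8, so solutions exist.
Find 2^(-1) mod 27 by the extended Euclidean algorithm:
27 = 13 × 2 + 1  ⟹  1 = (1)·27 + (-13)·2
So (-13)·2 ≡ 1 (mod 27), i.e. 2^(-1) ≡ -13 ≡ 14 (mod 27).
x ≡ 14 × 8 = 112 ≡ 4 (mod 27).
Check: 2 × 4 = 8 ≡ 8 (mod 27).
Unique solution: x ≡ 4 (mod 27)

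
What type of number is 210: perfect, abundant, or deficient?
abundant

Proper divisors of 210: sum = 1 + 2 + 3 + 5 + 6 + 7 + 10 + 14 + 15 + 21 + 30 + 35 + 42 + 70 + 105 = 366
Since 366 > 210, 210 is abundant.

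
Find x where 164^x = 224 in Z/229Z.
124

Baby-step giant-step with step n = ⌈√229⌉ = 16.
Baby steps 164^j mod 229 (j:value) for j=0..15: 0:1, 1:164, 2:103, 3:175, 4:75, 5:163, 6:168, 7:72, 8:129, 9:88, 10:5, 11:133, 12:57, 13:188, 14:146, 15:128.
Giant-step multiplier: 164^(-16) ≡ 164^(228-16) = 164^212 ≡ 3 (mod 229).
Giant steps γ_i = 224·3^i mod 229: γ_0=224, γ_1=214, γ_2=184, γ_3=94, γ_4=53, γ_5=159, γ_6=19, γ_7=57 (in table at j=12).
x = i·n + j = 7·16 + 12 = 124.
Check: 164^124 ≡ 224 (mod 229).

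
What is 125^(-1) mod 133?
83

gcd(125, 133) = 1, so the inverse exists.
Extended Euclidean algorithm on (133, 125):
133 = 1 × 125 + 8  ⟹  8 = (1)·133 + (-1)·125
125 = 15 × 8 + 5  ⟹  5 = (-15)·133 + (16)·125
8 = 1 × 5 + 3  ⟹  3 = (16)·133 + (-17)·125
5 = 1 × 3 + 2  ⟹  2 = (-31)·133 + (33)·125
3 = 1 × 2 + 1  ⟹  1 = (47)·133 + (-50)·125
So (-50)·125 ≡ 1 (mod 133), i.e. 125^(-1) ≡ -50 ≡ 83 (mod 133).
Check: 125 × 83 = 10375 ≡ 1 (mod 133)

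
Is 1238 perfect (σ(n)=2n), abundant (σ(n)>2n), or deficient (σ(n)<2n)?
deficient

Proper divisors of 1238: sum = 1 + 2 + 619 = 622
Since 622 < 1238, 1238 is deficient.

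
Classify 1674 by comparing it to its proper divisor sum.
abundant

Proper divisors of 1674: sum = 1 + 2 + 3 + 6 + 9 + 18 + 27 + 31 + 54 + 62 + 93 + 186 + 279 + 558 + 837 = 2166
Since 2166 > 1674, 1674 is abundant.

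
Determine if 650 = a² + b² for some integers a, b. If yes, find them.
5² + 25² (a=5, b=25)

Factorization: 650 = 2 × 5^2 × 13
By Fermat: n is sum of two squares iff every prime p ≡ 3 (mod 4) appears to even power.
All primes ≡ 3 (mod 4) appear to even power.
Search a = 0, 1, 2, … for 650 - a² a perfect square: first hit at a = 5: 650 - 25 = 625 = 25².
650 = 5² + 25² = 25 + 625 ✓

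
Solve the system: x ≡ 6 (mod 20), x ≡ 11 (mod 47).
246

Using Chinese Remainder Theorem:
M = 20 × 47 = 940
M1 = 47, M2 = 20
y1 = 47^(-1) mod 20 = 3
y2 = 20^(-1) mod 47 = 40
x = (6×47×3 + 11×20×40) mod 940 = 246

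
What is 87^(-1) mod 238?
145

gcd(87, 238) = 1, so the inverse exists.
Extended Euclidean algorithm on (238, 87):
238 = 2 × 87 + 64  ⟹  64 = (1)·238 + (-2)·87
87 = 1 × 64 + 23  ⟹  23 = (-1)·238 + (3)·87
64 = 2 × 23 + 18  ⟹  18 = (3)·238 + (-8)·87
23 = 1 × 18 + 5  ⟹  5 = (-4)·238 + (11)·87
18 = 3 × 5 + 3  ⟹  3 = (15)·238 + (-41)·87
5 = 1 × 3 + 2  ⟹  2 = (-19)·238 + (52)·87
3 = 1 × 2 + 1  ⟹  1 = (34)·238 + (-93)·87
So (-93)·87 ≡ 1 (mod 238), i.e. 87^(-1) ≡ -93 ≡ 145 (mod 238).
Check: 87 × 145 = 12615 ≡ 1 (mod 238)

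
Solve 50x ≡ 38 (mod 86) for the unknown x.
x ≡ 30 (mod 43)

gcd(50, 86) = 2, which divides 38, so solutions exist.
Divide through by 2: 25x ≡ 19 (mod 43).
Find 25^(-1) mod 43 by the extended Euclidean algorithm:
43 = 1 × 25 + 18  ⟹  18 = (1)·43 + (-1)·25
25 = 1 × 18 + 7  ⟹  7 = (-1)·43 + (2)·25
18 = 2 × 7 + 4  ⟹  4 = (3)·43 + (-5)·25
7 = 1 × 4 + 3  ⟹  3 = (-4)·43 + (7)·25
4 = 1 × 3 + 1  ⟹  1 = (7)·43 + (-12)·25
So (-12)·25 ≡ 1 (mod 43), i.e. 25^(-1) ≡ -12 ≡ 31 (mod 43).
x ≡ 31 × 19 = 589 ≡ 30 (mod 43).
Check: 50 × 30 = 1500 ≡ 38 (mod 86).
x ≡ 30 (mod 43), giving 2 solutions mod 86.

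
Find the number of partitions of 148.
33549419497

p(n) counts ways to write n as a sum of positive integers (order ignored).
Euler's pentagonal recurrence: p(k) = p(k-1) + p(k-2) - p(k-5) - p(k-7) + p(k-12) + p(k-15) - ... (offsets j(3j∓1)/2, signs ++--, p(0)=1, p(<0)=0).
DP table for k = 0..147: p(0)=1, p(1)=1, p(2)=2, p(3)=3, p(4)=5, p(5)=7, p(6)=11, p(7)=15, p(8)=22, p(9)=30, p(10)=42, p(11)=56, p(12)=77, p(13)=101, p(14)=135, p(15)=176, p(16)=231, p(17)=297, p(18)=385, p(19)=490, p(20)=627, p(21)=792, p(22)=1002, p(23)=1255, p(24)=1575, p(25)=1958, p(26)=2436, p(27)=3010, p(28)=3718, p(29)=4565, p(30)=5604, p(31)=6842, p(32)=8349, p(33)=10143, p(34)=12310, p(35)=14883, p(36)=17977, p(37)=21637, p(38)=26015, p(39)=31185, p(40)=37338, p(41)=44583, p(42)=53174, p(43)=63261, p(44)=75175, p(45)=89134, p(46)=105558, p(47)=124754, p(48)=147273, p(49)=173525, p(50)=204226, p(51)=239943, p(52)=281589, p(53)=329931, p(54)=386155, p(55)=451276, p(56)=526823, p(57)=614154, p(58)=715220, p(59)=831820, p(60)=966467, p(61)=1121505, p(62)=1300156, p(63)=1505499, p(64)=1741630, p(65)=2012558, p(66)=2323520, p(67)=2679689, p(68)=3087735, p(69)=3554345, p(70)=4087968, p(71)=4697205, p(72)=5392783, p(73)=6185689, p(74)=7089500, p(75)=8118264, p(76)=9289091, p(77)=10619863, p(78)=12132164, p(79)=13848650, p(80)=15796476, p(81)=18004327, p(82)=20506255, p(83)=23338469, p(84)=26543660, p(85)=30167357, p(86)=34262962, p(87)=38887673, p(88)=44108109, p(89)=49995925, p(90)=56634173, p(91)=64112359, p(92)=72533807, p(93)=82010177, p(94)=92669720, p(95)=104651419, p(96)=118114304, p(97)=133230930, p(98)=150198136, p(99)=169229875, p(100)=190569292, p(101)=214481126, p(102)=241265379, p(103)=271248950, p(104)=304801365, p(105)=342325709, p(106)=384276336, p(107)=431149389, p(108)=483502844, p(109)=541946240, p(110)=607163746, p(111)=679903203, p(112)=761002156, p(113)=851376628, p(114)=952050665, p(115)=1064144451, p(116)=1188908248, p(117)=1327710076, p(118)=1482074143, p(119)=1653668665, p(120)=1844349560, p(121)=2056148051, p(122)=2291320912, p(123)=2552338241, p(124)=2841940500, p(125)=3163127352, p(126)=3519222692, p(127)=3913864295, p(128)=4351078600, p(129)=4835271870, p(130)=5371315400, p(131)=5964539504, p(132)=6620830889, p(133)=7346629512, p(134)=8149040695, p(135)=9035836076, p(136)=10015581680, p(137)=11097645016, p(138)=12292341831, p(139)=13610949895, p(140)=15065878135, p(141)=16670689208, p(142)=18440293320, p(143)=20390982757, p(144)=22540654445, p(145)=24908858009, p(146)=27517052599, p(147)=30388671978.
Final step: p(148) = p(147) + p(146) - p(143) - p(141) + p(136) + p(133) - p(126) - p(122) + p(113) + p(108) - p(97) - p(91) + p(78) + p(71) - p(56) - p(48) + p(31) + p(22) - p(3)
= 30388671978 + 27517052599 - 20390982757 - 16670689208 + 10015581680 + 7346629512 - 3519222692 - 2291320912 + 851376628 + 483502844 - 133230930 - 64112359 + 12132164 + 4697205 - 526823 - 147273 + 6842 + 1002 - 3
= 33549419497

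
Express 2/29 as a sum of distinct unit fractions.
1/15 + 1/435

Greedy algorithm:
2/29: ceiling(29/2) = 15, use 1/15
1/435: ceiling(435/1) = 435, use 1/435
Result: 2/29 = 1/15 + 1/435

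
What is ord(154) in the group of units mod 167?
83

167 is prime, so ord(154) divides φ(167) = 166.
Divisors of 166: 1, 2, 83, 166.
Repeated squaring: 154^1 ≡ 154, 154^2 ≡ 2, 154^4 ≡ 4, 154^8 ≡ 16, 154^16 ≡ 89, 154^32 ≡ 72, 154^64 ≡ 7, 154^128 ≡ 49 (mod 167).
Test 154^d mod 167 for each divisor d in increasing order:
154^1 ≡ 154
154^2 ≡ 2
154^83 = 154^64·154^16·154^2·154^1 ≡ 1  ← first divisor giving 1
The order is 83.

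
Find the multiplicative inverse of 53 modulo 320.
157

gcd(53, 320) = 1, so the inverse exists.
Extended Euclidean algorithm on (320, 53):
320 = 6 × 53 + 2  ⟹  2 = (1)·320 + (-6)·53
53 = 26 × 2 + 1  ⟹  1 = (-26)·320 + (157)·53
So (157)·53 ≡ 1 (mod 320), i.e. 53^(-1) ≡ 157 (mod 320).
Check: 53 × 157 = 8321 ≡ 1 (mod 320)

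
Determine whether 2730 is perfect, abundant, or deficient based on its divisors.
abundant

Proper divisors of 2730: sum = 1 + 2 + 3 + 5 + 6 + 7 + 10 + 13 + ... + 455 + 546 + 910 + 1365 (31 divisors) = 5334
Since 5334 > 2730, 2730 is abundant.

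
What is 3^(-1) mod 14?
5

gcd(3, 14) = 1, so the inverse exists.
Extended Euclidean algorithm on (14, 3):
14 = 4 × 3 + 2  ⟹  2 = (1)·14 + (-4)·3
3 = 1 × 2 + 1  ⟹  1 = (-1)·14 + (5)·3
So (5)·3 ≡ 1 (mod 14), i.e. 3^(-1) ≡ 5 (mod 14).
Check: 3 × 5 = 15 ≡ 1 (mod 14)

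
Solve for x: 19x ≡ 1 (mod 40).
19

gcd(19, 40) = 1, so the inverse exists.
Extended Euclidean algorithm on (40, 19):
40 = 2 × 19 + 2  ⟹  2 = (1)·40 + (-2)·19
19 = 9 × 2 + 1  ⟹  1 = (-9)·40 + (19)·19
So (19)·19 ≡ 1 (mod 40), i.e. 19^(-1) ≡ 19 (mod 40).
Check: 19 × 19 = 361 ≡ 1 (mod 40)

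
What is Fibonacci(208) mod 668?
439

Matrix identity: Q^n = [[F_(n+1), F_n], [F_n, F_(n-1)]] with Q = [[1,1],[1,0]].
n = 208 = 11010000₂. Square-and-multiply, entries mod 668:
Q^1 = [[1,1],[1,0]]
Q^3 = (Q^1)²·Q = [[3,2],[2,1]]
Q^6 = (Q^3)² = [[13,8],[8,5]]
Q^13 = (Q^6)²·Q = [[377,233],[233,144]]
Q^26 = (Q^13)² = [[26,485],[485,209]]
Q^52 = (Q^26)² = [[97,415],[415,350]]
Q^104 = (Q^52)² = [[606,469],[469,137]]
Q^208 = (Q^104)² = [[25,439],[439,254]]
F_208 mod 668 = Q^208[0][1] = 439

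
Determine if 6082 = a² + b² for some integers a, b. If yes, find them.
51² + 59² (a=51, b=59)

Factorization: 6082 = 2 × 3041
By Fermat: n is sum of two squares iff every prime p ≡ 3 (mod 4) appears to even power.
All primes ≡ 3 (mod 4) appear to even power.
Search a = 0, 1, 2, … for 6082 - a² a perfect square: first hit at a = 51: 6082 - 2601 = 3481 = 59².
6082 = 51² + 59² = 2601 + 3481 ✓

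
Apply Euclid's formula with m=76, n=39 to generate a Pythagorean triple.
(4255, 5928, 7297)

Euclid's formula: a = m² - n², b = 2mn, c = m² + n²
m = 76, n = 39
a = 76² - 39² = 5776 - 1521 = 4255
b = 2 × 76 × 39 = 5928
c = 76² + 39² = 5776 + 1521 = 7297
Verification: 4255² + 5928² = 18105025 + 35141184 = 53246209 = 7297² ✓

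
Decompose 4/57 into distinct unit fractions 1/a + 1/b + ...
1/15 + 1/285

Greedy algorithm:
4/57: ceiling(57/4) = 15, use 1/15
1/285: ceiling(285/1) = 285, use 1/285
Result: 4/57 = 1/15 + 1/285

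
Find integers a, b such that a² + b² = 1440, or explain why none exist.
12² + 36² (a=12, b=36)

Factorization: 1440 = 2^5 × 3^2 × 5
By Fermat: n is sum of two squares iff every prime p ≡ 3 (mod 4) appears to even power.
All primes ≡ 3 (mod 4) appear to even power.
Search a = 0, 1, 2, … for 1440 - a² a perfect square: first hit at a = 12: 1440 - 144 = 1296 = 36².
1440 = 12² + 36² = 144 + 1296 ✓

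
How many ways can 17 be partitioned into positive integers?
297

p(n) counts ways to write n as a sum of positive integers (order ignored).
Euler's pentagonal recurrence: p(k) = p(k-1) + p(k-2) - p(k-5) - p(k-7) + p(k-12) + p(k-15) - ... (offsets j(3j∓1)/2, signs ++--, p(0)=1, p(<0)=0).
DP table for k = 0..16: p(0)=1, p(1)=1, p(2)=2, p(3)=3, p(4)=5, p(5)=7, p(6)=11, p(7)=15, p(8)=22, p(9)=30, p(10)=42, p(11)=56, p(12)=77, p(13)=101, p(14)=135, p(15)=176, p(16)=231.
Final step: p(17) = p(16) + p(15) - p(12) - p(10) + p(5) + p(2)
= 231 + 176 - 77 - 42 + 7 + 2
= 297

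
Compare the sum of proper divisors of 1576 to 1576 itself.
deficient

Proper divisors of 1576: sum = 1 + 2 + 4 + 8 + 197 + 394 + 788 = 1394
Since 1394 < 1576, 1576 is deficient.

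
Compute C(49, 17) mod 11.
0

Using Lucas' theorem:
Write n=49 and k=17 in base 11:
n in base 11: [4, 5]
k in base 11: [1, 6]
C(49,17) mod 11 = ∏ C(n_i, k_i) mod 11
Digit binomials (mod 11): C(4,1) = 4; C(5,6) = 0 (k_i > n_i)
Product: 4 × 0 = 0 ≡ 0 (mod 11)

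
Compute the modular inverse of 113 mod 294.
281

gcd(113, 294) = 1, so the inverse exists.
Extended Euclidean algorithm on (294, 113):
294 = 2 × 113 + 68  ⟹  68 = (1)·294 + (-2)·113
113 = 1 × 68 + 45  ⟹  45 = (-1)·294 + (3)·113
68 = 1 × 45 + 23  ⟹  23 = (2)·294 + (-5)·113
45 = 1 × 23 + 22  ⟹  22 = (-3)·294 + (8)·113
23 = 1 × 22 + 1  ⟹  1 = (5)·294 + (-13)·113
So (-13)·113 ≡ 1 (mod 294), i.e. 113^(-1) ≡ -13 ≡ 281 (mod 294).
Check: 113 × 281 = 31753 ≡ 1 (mod 294)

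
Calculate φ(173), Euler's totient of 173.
172

173 = 173
φ(n) = n × ∏(1 - 1/p) for each prime p dividing n
φ(173) = 173 × (1 - 1/173) = 172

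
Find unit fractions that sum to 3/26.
1/9 + 1/234

Greedy algorithm:
3/26: ceiling(26/3) = 9, use 1/9
1/234: ceiling(234/1) = 234, use 1/234
Result: 3/26 = 1/9 + 1/234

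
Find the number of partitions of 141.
16670689208

p(n) counts ways to write n as a sum of positive integers (order ignored).
Euler's pentagonal recurrence: p(k) = p(k-1) + p(k-2) - p(k-5) - p(k-7) + p(k-12) + p(k-15) - ... (offsets j(3j∓1)/2, signs ++--, p(0)=1, p(<0)=0).
DP table for k = 0..140: p(0)=1, p(1)=1, p(2)=2, p(3)=3, p(4)=5, p(5)=7, p(6)=11, p(7)=15, p(8)=22, p(9)=30, p(10)=42, p(11)=56, p(12)=77, p(13)=101, p(14)=135, p(15)=176, p(16)=231, p(17)=297, p(18)=385, p(19)=490, p(20)=627, p(21)=792, p(22)=1002, p(23)=1255, p(24)=1575, p(25)=1958, p(26)=2436, p(27)=3010, p(28)=3718, p(29)=4565, p(30)=5604, p(31)=6842, p(32)=8349, p(33)=10143, p(34)=12310, p(35)=14883, p(36)=17977, p(37)=21637, p(38)=26015, p(39)=31185, p(40)=37338, p(41)=44583, p(42)=53174, p(43)=63261, p(44)=75175, p(45)=89134, p(46)=105558, p(47)=124754, p(48)=147273, p(49)=173525, p(50)=204226, p(51)=239943, p(52)=281589, p(53)=329931, p(54)=386155, p(55)=451276, p(56)=526823, p(57)=614154, p(58)=715220, p(59)=831820, p(60)=966467, p(61)=1121505, p(62)=1300156, p(63)=1505499, p(64)=1741630, p(65)=2012558, p(66)=2323520, p(67)=2679689, p(68)=3087735, p(69)=3554345, p(70)=4087968, p(71)=4697205, p(72)=5392783, p(73)=6185689, p(74)=7089500, p(75)=8118264, p(76)=9289091, p(77)=10619863, p(78)=12132164, p(79)=13848650, p(80)=15796476, p(81)=18004327, p(82)=20506255, p(83)=23338469, p(84)=26543660, p(85)=30167357, p(86)=34262962, p(87)=38887673, p(88)=44108109, p(89)=49995925, p(90)=56634173, p(91)=64112359, p(92)=72533807, p(93)=82010177, p(94)=92669720, p(95)=104651419, p(96)=118114304, p(97)=133230930, p(98)=150198136, p(99)=169229875, p(100)=190569292, p(101)=214481126, p(102)=241265379, p(103)=271248950, p(104)=304801365, p(105)=342325709, p(106)=384276336, p(107)=431149389, p(108)=483502844, p(109)=541946240, p(110)=607163746, p(111)=679903203, p(112)=761002156, p(113)=851376628, p(114)=952050665, p(115)=1064144451, p(116)=1188908248, p(117)=1327710076, p(118)=1482074143, p(119)=1653668665, p(120)=1844349560, p(121)=2056148051, p(122)=2291320912, p(123)=2552338241, p(124)=2841940500, p(125)=3163127352, p(126)=3519222692, p(127)=3913864295, p(128)=4351078600, p(129)=4835271870, p(130)=5371315400, p(131)=5964539504, p(132)=6620830889, p(133)=7346629512, p(134)=8149040695, p(135)=9035836076, p(136)=10015581680, p(137)=11097645016, p(138)=12292341831, p(139)=13610949895, p(140)=15065878135.
Final step: p(141) = p(140) + p(139) - p(136) - p(134) + p(129) + p(126) - p(119) - p(115) + p(106) + p(101) - p(90) - p(84) + p(71) + p(64) - p(49) - p(41) + p(24) + p(15)
= 15065878135 + 13610949895 - 10015581680 - 8149040695 + 4835271870 + 3519222692 - 1653668665 - 1064144451 + 384276336 + 214481126 - 56634173 - 26543660 + 4697205 + 1741630 - 173525 - 44583 + 1575 + 176
= 16670689208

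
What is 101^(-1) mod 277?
96

gcd(101, 277) = 1, so the inverse exists.
Extended Euclidean algorithm on (277, 101):
277 = 2 × 101 + 75  ⟹  75 = (1)·277 + (-2)·101
101 = 1 × 75 + 26  ⟹  26 = (-1)·277 + (3)·101
75 = 2 × 26 + 23  ⟹  23 = (3)·277 + (-8)·101
26 = 1 × 23 + 3  ⟹  3 = (-4)·277 + (11)·101
23 = 7 × 3 + 2  ⟹  2 = (31)·277 + (-85)·101
3 = 1 × 2 + 1  ⟹  1 = (-35)·277 + (96)·101
So (96)·101 ≡ 1 (mod 277), i.e. 101^(-1) ≡ 96 (mod 277).
Check: 101 × 96 = 9696 ≡ 1 (mod 277)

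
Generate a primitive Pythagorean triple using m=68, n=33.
(3535, 4488, 5713)

Euclid's formula: a = m² - n², b = 2mn, c = m² + n²
m = 68, n = 33
a = 68² - 33² = 4624 - 1089 = 3535
b = 2 × 68 × 33 = 4488
c = 68² + 33² = 4624 + 1089 = 5713
Verification: 3535² + 4488² = 12496225 + 20142144 = 32638369 = 5713² ✓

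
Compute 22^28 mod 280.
176

Repeated squaring. Binary of 28 = 11100.
22^1 ≡ 22 (mod 280); 22^2 ≡ 204 (mod 280); 22^4 ≡ 176 (mod 280); 22^8 ≡ 176 (mod 280); 22^16 ≡ 176 (mod 280)
22^28 = 22^4 × 22^8 × 22^16 ≡ 176 (mod 280)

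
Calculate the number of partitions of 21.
792

p(n) counts ways to write n as a sum of positive integers (order ignored).
Euler's pentagonal recurrence: p(k) = p(k-1) + p(k-2) - p(k-5) - p(k-7) + p(k-12) + p(k-15) - ... (offsets j(3j∓1)/2, signs ++--, p(0)=1, p(<0)=0).
DP table for k = 0..20: p(0)=1, p(1)=1, p(2)=2, p(3)=3, p(4)=5, p(5)=7, p(6)=11, p(7)=15, p(8)=22, p(9)=30, p(10)=42, p(11)=56, p(12)=77, p(13)=101, p(14)=135, p(15)=176, p(16)=231, p(17)=297, p(18)=385, p(19)=490, p(20)=627.
Final step: p(21) = p(20) + p(19) - p(16) - p(14) + p(9) + p(6)
= 627 + 490 - 231 - 135 + 30 + 11
= 792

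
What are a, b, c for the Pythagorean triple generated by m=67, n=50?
(1989, 6700, 6989)

Euclid's formula: a = m² - n², b = 2mn, c = m² + n²
m = 67, n = 50
a = 67² - 50² = 4489 - 2500 = 1989
b = 2 × 67 × 50 = 6700
c = 67² + 50² = 4489 + 2500 = 6989
Verification: 1989² + 6700² = 3956121 + 44890000 = 48846121 = 6989² ✓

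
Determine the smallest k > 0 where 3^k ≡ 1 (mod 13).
3

13 is prime, so ord(3) divides φ(13) = 12.
Divisors of 12: 1, 2, 3, 4, 6, 12.
Repeated squaring: 3^1 ≡ 3, 3^2 ≡ 9, 3^4 ≡ 3, 3^8 ≡ 9 (mod 13).
Test 3^d mod 13 for each divisor d in increasing order:
3^1 ≡ 3
3^2 ≡ 9
3^3 = 3^2·3^1 ≡ 1  ← first divisor giving 1
The order is 3.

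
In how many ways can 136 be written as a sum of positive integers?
10015581680

p(n) counts ways to write n as a sum of positive integers (order ignored).
Euler's pentagonal recurrence: p(k) = p(k-1) + p(k-2) - p(k-5) - p(k-7) + p(k-12) + p(k-15) - ... (offsets j(3j∓1)/2, signs ++--, p(0)=1, p(<0)=0).
DP table for k = 0..135: p(0)=1, p(1)=1, p(2)=2, p(3)=3, p(4)=5, p(5)=7, p(6)=11, p(7)=15, p(8)=22, p(9)=30, p(10)=42, p(11)=56, p(12)=77, p(13)=101, p(14)=135, p(15)=176, p(16)=231, p(17)=297, p(18)=385, p(19)=490, p(20)=627, p(21)=792, p(22)=1002, p(23)=1255, p(24)=1575, p(25)=1958, p(26)=2436, p(27)=3010, p(28)=3718, p(29)=4565, p(30)=5604, p(31)=6842, p(32)=8349, p(33)=10143, p(34)=12310, p(35)=14883, p(36)=17977, p(37)=21637, p(38)=26015, p(39)=31185, p(40)=37338, p(41)=44583, p(42)=53174, p(43)=63261, p(44)=75175, p(45)=89134, p(46)=105558, p(47)=124754, p(48)=147273, p(49)=173525, p(50)=204226, p(51)=239943, p(52)=281589, p(53)=329931, p(54)=386155, p(55)=451276, p(56)=526823, p(57)=614154, p(58)=715220, p(59)=831820, p(60)=966467, p(61)=1121505, p(62)=1300156, p(63)=1505499, p(64)=1741630, p(65)=2012558, p(66)=2323520, p(67)=2679689, p(68)=3087735, p(69)=3554345, p(70)=4087968, p(71)=4697205, p(72)=5392783, p(73)=6185689, p(74)=7089500, p(75)=8118264, p(76)=9289091, p(77)=10619863, p(78)=12132164, p(79)=13848650, p(80)=15796476, p(81)=18004327, p(82)=20506255, p(83)=23338469, p(84)=26543660, p(85)=30167357, p(86)=34262962, p(87)=38887673, p(88)=44108109, p(89)=49995925, p(90)=56634173, p(91)=64112359, p(92)=72533807, p(93)=82010177, p(94)=92669720, p(95)=104651419, p(96)=118114304, p(97)=133230930, p(98)=150198136, p(99)=169229875, p(100)=190569292, p(101)=214481126, p(102)=241265379, p(103)=271248950, p(104)=304801365, p(105)=342325709, p(106)=384276336, p(107)=431149389, p(108)=483502844, p(109)=541946240, p(110)=607163746, p(111)=679903203, p(112)=761002156, p(113)=851376628, p(114)=952050665, p(115)=1064144451, p(116)=1188908248, p(117)=1327710076, p(118)=1482074143, p(119)=1653668665, p(120)=1844349560, p(121)=2056148051, p(122)=2291320912, p(123)=2552338241, p(124)=2841940500, p(125)=3163127352, p(126)=3519222692, p(127)=3913864295, p(128)=4351078600, p(129)=4835271870, p(130)=5371315400, p(131)=5964539504, p(132)=6620830889, p(133)=7346629512, p(134)=8149040695, p(135)=9035836076.
Final step: p(136) = p(135) + p(134) - p(131) - p(129) + p(124) + p(121) - p(114) - p(110) + p(101) + p(96) - p(85) - p(79) + p(66) + p(59) - p(44) - p(36) + p(19) + p(10)
= 9035836076 + 8149040695 - 5964539504 - 4835271870 + 2841940500 + 2056148051 - 952050665 - 607163746 + 214481126 + 118114304 - 30167357 - 13848650 + 2323520 + 831820 - 75175 - 17977 + 490 + 42
= 10015581680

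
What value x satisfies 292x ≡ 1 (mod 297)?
178

gcd(292, 297) = 1, so the inverse exists.
Extended Euclidean algorithm on (297, 292):
297 = 1 × 292 + 5  ⟹  5 = (1)·297 + (-1)·292
292 = 58 × 5 + 2  ⟹  2 = (-58)·297 + (59)·292
5 = 2 × 2 + 1  ⟹  1 = (117)·297 + (-119)·292
So (-119)·292 ≡ 1 (mod 297), i.e. 292^(-1) ≡ -119 ≡ 178 (mod 297).
Check: 292 × 178 = 51976 ≡ 1 (mod 297)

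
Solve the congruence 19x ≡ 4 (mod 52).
x ≡ 44 (mod 52)

gcd(19, 52) = 1, which divides 4, so solutions exist.
Find 19^(-1) mod 52 by the extended Euclidean algorithm:
52 = 2 × 19 + 14  ⟹  14 = (1)·52 + (-2)·19
19 = 1 × 14 + 5  ⟹  5 = (-1)·52 + (3)·19
14 = 2 × 5 + 4  ⟹  4 = (3)·52 + (-8)·19
5 = 1 × 4 + 1  ⟹  1 = (-4)·52 + (11)·19
So (11)·19 ≡ 1 (mod 52), i.e. 19^(-1) ≡ 11 (mod 52).
x ≡ 11 × 4 = 44 ≡ 44 (mod 52).
Check: 19 × 44 = 836 ≡ 4 (mod 52).
Unique solution: x ≡ 44 (mod 52)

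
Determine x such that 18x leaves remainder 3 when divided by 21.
x ≡ 6 (mod 7)

gcd(18, 21) = 3, which divides 3, so solutions exist.
Divide through by 3: 6x ≡ 1 (mod 7).
Find 6^(-1) mod 7 by the extended Euclidean algorithm:
7 = 1 × 6 + 1  ⟹  1 = (1)·7 + (-1)·6
So (-1)·6 ≡ 1 (mod 7), i.e. 6^(-1) ≡ -1 ≡ 6 (mod 7).
x ≡ 6 × 1 = 6 ≡ 6 (mod 7).
Check: 18 × 6 = 108 ≡ 3 (mod 21).
x ≡ 6 (mod 7), giving 3 solutions mod 21.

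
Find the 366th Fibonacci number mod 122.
8

Matrix identity: Q^n = [[F_(n+1), F_n], [F_n, F_(n-1)]] with Q = [[1,1],[1,0]].
n = 366 = 101101110₂. Square-and-multiply, entries mod 122:
Q^1 = [[1,1],[1,0]]
Q^2 = (Q^1)² = [[2,1],[1,1]]
Q^5 = (Q^2)²·Q = [[8,5],[5,3]]
Q^11 = (Q^5)²·Q = [[22,89],[89,55]]
Q^22 = (Q^11)² = [[109,21],[21,88]]
Q^45 = (Q^22)²·Q = [[111,0],[0,111]]
Q^91 = (Q^45)²·Q = [[121,121],[121,0]]
Q^183 = (Q^91)²·Q = [[3,2],[2,1]]
Q^366 = (Q^183)² = [[13,8],[8,5]]
F_366 mod 122 = Q^366[0][1] = 8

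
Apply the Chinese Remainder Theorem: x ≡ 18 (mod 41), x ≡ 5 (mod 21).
551

Using Chinese Remainder Theorem:
M = 41 × 21 = 861
M1 = 21, M2 = 41
y1 = 21^(-1) mod 41 = 2
y2 = 41^(-1) mod 21 = 20
x = (18×21×2 + 5×41×20) mod 861 = 551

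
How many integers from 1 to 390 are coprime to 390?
96

390 = 2 × 3 × 5 × 13
φ(n) = n × ∏(1 - 1/p) for each prime p dividing n
φ(390) = 390 × (1 - 1/2) × (1 - 1/3) × (1 - 1/5) × (1 - 1/13) = 96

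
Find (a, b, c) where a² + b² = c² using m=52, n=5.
(2679, 520, 2729)

Euclid's formula: a = m² - n², b = 2mn, c = m² + n²
m = 52, n = 5
a = 52² - 5² = 2704 - 25 = 2679
b = 2 × 52 × 5 = 520
c = 52² + 5² = 2704 + 25 = 2729
Verification: 2679² + 520² = 7177041 + 270400 = 7447441 = 2729² ✓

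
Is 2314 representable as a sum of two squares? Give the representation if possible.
17² + 45² (a=17, b=45)

Factorization: 2314 = 2 × 13 × 89
By Fermat: n is sum of two squares iff every prime p ≡ 3 (mod 4) appears to even power.
All primes ≡ 3 (mod 4) appear to even power.
Search a = 0, 1, 2, … for 2314 - a² a perfect square: first hit at a = 17: 2314 - 289 = 2025 = 45².
2314 = 17² + 45² = 289 + 2025 ✓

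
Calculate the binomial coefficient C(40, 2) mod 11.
10

Using Lucas' theorem:
Write n=40 and k=2 in base 11:
n in base 11: [3, 7]
k in base 11: [0, 2]
C(40,2) mod 11 = ∏ C(n_i, k_i) mod 11
Digit binomials (mod 11): C(3,0) = 1; C(7,2) = 21 ≡ 10
Product: 1 × 10 = 10 ≡ 10 (mod 11)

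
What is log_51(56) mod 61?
44

Baby-step giant-step with step n = ⌈√61⌉ = 8.
Baby steps 51^j mod 61 (j:value) for j=0..7: 0:1, 1:51, 2:39, 3:37, 4:57, 5:40, 6:27, 7:35.
Giant-step multiplier: 51^(-8) ≡ 51^(60-8) = 51^52 ≡ 42 (mod 61).
Giant steps γ_i = 56·42^i mod 61: γ_0=56, γ_1=34, γ_2=25, γ_3=13, γ_4=58, γ_5=57 (in table at j=4).
x = i·n + j = 5·8 + 4 = 44.
Check: 51^44 ≡ 56 (mod 61).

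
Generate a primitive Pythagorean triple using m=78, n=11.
(5963, 1716, 6205)

Euclid's formula: a = m² - n², b = 2mn, c = m² + n²
m = 78, n = 11
a = 78² - 11² = 6084 - 121 = 5963
b = 2 × 78 × 11 = 1716
c = 78² + 11² = 6084 + 121 = 6205
Verification: 5963² + 1716² = 35557369 + 2944656 = 38502025 = 6205² ✓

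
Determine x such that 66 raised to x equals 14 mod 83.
17

Baby-step giant-step with step n = ⌈√83⌉ = 10.
Baby steps 66^j mod 83 (j:value) for j=0..9: 0:1, 1:66, 2:40, 3:67, 4:23, 5:24, 6:7, 7:47, 8:31, 9:54.
Giant-step multiplier: 66^(-10) ≡ 66^(82-10) = 66^72 ≡ 33 (mod 83).
Giant steps γ_i = 14·33^i mod 83: γ_0=14, γ_1=47 (in table at j=7).
x = i·n + j = 1·10 + 7 = 17.
Check: 66^17 ≡ 14 (mod 83).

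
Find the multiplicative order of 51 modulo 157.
78

157 is prime, so ord(51) divides φ(157) = 156.
Divisors of 156: 1, 2, 3, 4, 6, 12, 13, 26, 39, 52, 78, 156.
Repeated squaring: 51^1 ≡ 51, 51^2 ≡ 89, 51^4 ≡ 71, 51^8 ≡ 17, 51^16 ≡ 132, 51^32 ≡ 154, 51^64 ≡ 9, 51^128 ≡ 81 (mod 157).
Test 51^d mod 157 for each divisor d in increasing order:
51^1 ≡ 51
51^2 ≡ 89
51^3 = 51^2·51^1 ≡ 143
51^4 ≡ 71
51^6 = 51^4·51^2 ≡ 39
51^12 = 51^8·51^4 ≡ 108
51^13 = 51^8·51^4·51^1 ≡ 13
51^26 = 51^16·51^8·51^2 ≡ 12
51^39 = 51^32·51^4·51^2·51^1 ≡ 156
51^52 = 51^32·51^16·51^4 ≡ 144
51^78 = 51^64·51^8·51^4·51^2 ≡ 1  ← first divisor giving 1
The order is 78.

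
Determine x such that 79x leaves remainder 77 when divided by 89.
x ≡ 19 (mod 89)

gcd(79, 89) = 1, which divides 77, so solutions exist.
Find 79^(-1) mod 89 by the extended Euclidean algorithm:
89 = 1 × 79 + 10  ⟹  10 = (1)·89 + (-1)·79
79 = 7 × 10 + 9  ⟹  9 = (-7)·89 + (8)·79
10 = 1 × 9 + 1  ⟹  1 = (8)·89 + (-9)·79
So (-9)·79 ≡ 1 (mod 89), i.e. 79^(-1) ≡ -9 ≡ 80 (mod 89).
x ≡ 80 × 77 = 6160 ≡ 19 (mod 89).
Check: 79 × 19 = 1501 ≡ 77 (mod 89).
Unique solution: x ≡ 19 (mod 89)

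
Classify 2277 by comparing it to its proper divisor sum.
deficient

Proper divisors of 2277: sum = 1 + 3 + 9 + 11 + 23 + 33 + 69 + 99 + 207 + 253 + 759 = 1467
Since 1467 < 2277, 2277 is deficient.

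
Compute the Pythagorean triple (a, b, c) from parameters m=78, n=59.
(2603, 9204, 9565)

Euclid's formula: a = m² - n², b = 2mn, c = m² + n²
m = 78, n = 59
a = 78² - 59² = 6084 - 3481 = 2603
b = 2 × 78 × 59 = 9204
c = 78² + 59² = 6084 + 3481 = 9565
Verification: 2603² + 9204² = 6775609 + 84713616 = 91489225 = 9565² ✓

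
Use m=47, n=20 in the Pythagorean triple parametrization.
(1809, 1880, 2609)

Euclid's formula: a = m² - n², b = 2mn, c = m² + n²
m = 47, n = 20
a = 47² - 20² = 2209 - 400 = 1809
b = 2 × 47 × 20 = 1880
c = 47² + 20² = 2209 + 400 = 2609
Verification: 1809² + 1880² = 3272481 + 3534400 = 6806881 = 2609² ✓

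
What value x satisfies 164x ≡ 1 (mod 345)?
284

gcd(164, 345) = 1, so the inverse exists.
Extended Euclidean algorithm on (345, 164):
345 = 2 × 164 + 17  ⟹  17 = (1)·345 + (-2)·164
164 = 9 × 17 + 11  ⟹  11 = (-9)·345 + (19)·164
17 = 1 × 11 + 6  ⟹  6 = (10)·345 + (-21)·164
11 = 1 × 6 + 5  ⟹  5 = (-19)·345 + (40)·164
6 = 1 × 5 + 1  ⟹  1 = (29)·345 + (-61)·164
So (-61)·164 ≡ 1 (mod 345), i.e. 164^(-1) ≡ -61 ≡ 284 (mod 345).
Check: 164 × 284 = 46576 ≡ 1 (mod 345)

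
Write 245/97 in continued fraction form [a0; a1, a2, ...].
[2; 1, 1, 9, 5]

Euclidean algorithm steps:
245 = 2 × 97 + 51
97 = 1 × 51 + 46
51 = 1 × 46 + 5
46 = 9 × 5 + 1
5 = 5 × 1 + 0
Continued fraction: [2; 1, 1, 9, 5]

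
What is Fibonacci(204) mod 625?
528

Matrix identity: Q^n = [[F_(n+1), F_n], [F_n, F_(n-1)]] with Q = [[1,1],[1,0]].
n = 204 = 11001100₂. Square-and-multiply, entries mod 625:
Q^1 = [[1,1],[1,0]]
Q^3 = (Q^1)²·Q = [[3,2],[2,1]]
Q^6 = (Q^3)² = [[13,8],[8,5]]
Q^12 = (Q^6)² = [[233,144],[144,89]]
Q^25 = (Q^12)²·Q = [[143,25],[25,118]]
Q^51 = (Q^25)²·Q = [[99,449],[449,275]]
Q^102 = (Q^51)² = [[152,426],[426,351]]
Q^204 = (Q^102)² = [[205,528],[528,302]]
F_204 mod 625 = Q^204[0][1] = 528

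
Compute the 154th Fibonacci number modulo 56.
55

Matrix identity: Q^n = [[F_(n+1), F_n], [F_n, F_(n-1)]] with Q = [[1,1],[1,0]].
n = 154 = 10011010₂. Square-and-multiply, entries mod 56:
Q^1 = [[1,1],[1,0]]
Q^2 = (Q^1)² = [[2,1],[1,1]]
Q^4 = (Q^2)² = [[5,3],[3,2]]
Q^9 = (Q^4)²·Q = [[55,34],[34,21]]
Q^19 = (Q^9)²·Q = [[45,37],[37,8]]
Q^38 = (Q^19)² = [[34,1],[1,33]]
Q^77 = (Q^38)²·Q = [[48,37],[37,11]]
Q^154 = (Q^77)² = [[33,55],[55,34]]
F_154 mod 56 = Q^154[0][1] = 55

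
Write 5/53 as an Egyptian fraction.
1/11 + 1/292 + 1/170236

Greedy algorithm:
5/53: ceiling(53/5) = 11, use 1/11
2/583: ceiling(583/2) = 292, use 1/292
1/170236: ceiling(170236/1) = 170236, use 1/170236
Result: 5/53 = 1/11 + 1/292 + 1/170236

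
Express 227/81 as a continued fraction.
[2; 1, 4, 16]

Euclidean algorithm steps:
227 = 2 × 81 + 65
81 = 1 × 65 + 16
65 = 4 × 16 + 1
16 = 16 × 1 + 0
Continued fraction: [2; 1, 4, 16]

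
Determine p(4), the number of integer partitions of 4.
5

p(n) counts ways to write n as a sum of positive integers (order ignored).
Examples: 4; 3 + 1; 2 + 2; 2 + 1 + 1; 1 + 1 + 1 + 1
p(4) = 5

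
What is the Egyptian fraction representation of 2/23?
1/12 + 1/276

Greedy algorithm:
2/23: ceiling(23/2) = 12, use 1/12
1/276: ceiling(276/1) = 276, use 1/276
Result: 2/23 = 1/12 + 1/276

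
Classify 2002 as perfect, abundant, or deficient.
abundant

Proper divisors of 2002: sum = 1 + 2 + 7 + 11 + 13 + 14 + 22 + 26 + 77 + 91 + 143 + 154 + 182 + 286 + 1001 = 2030
Since 2030 > 2002, 2002 is abundant.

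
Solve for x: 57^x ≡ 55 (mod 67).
50

Baby-step giant-step with step n = ⌈√67⌉ = 9.
Baby steps 57^j mod 67 (j:value) for j=0..8: 0:1, 1:57, 2:33, 3:5, 4:17, 5:31, 6:25, 7:18, 8:21.
Giant-step multiplier: 57^(-9) ≡ 57^(66-9) = 57^57 ≡ 52 (mod 67).
Giant steps γ_i = 55·52^i mod 67: γ_0=55, γ_1=46, γ_2=47, γ_3=32, γ_4=56, γ_5=31 (in table at j=5).
x = i·n + j = 5·9 + 5 = 50.
Check: 57^50 ≡ 55 (mod 67).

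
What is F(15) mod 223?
164

Matrix identity: Q^n = [[F_(n+1), F_n], [F_n, F_(n-1)]] with Q = [[1,1],[1,0]].
n = 15 = 1111₂. Square-and-multiply, entries mod 223:
Q^1 = [[1,1],[1,0]]
Q^3 = (Q^1)²·Q = [[3,2],[2,1]]
Q^7 = (Q^3)²·Q = [[21,13],[13,8]]
Q^15 = (Q^7)²·Q = [[95,164],[164,154]]
F_15 mod 223 = Q^15[0][1] = 164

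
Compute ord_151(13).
150

151 is prime, so ord(13) divides φ(151) = 150.
Divisors of 150: 1, 2, 3, 5, 6, 10, 15, 25, 30, 50, 75, 150.
Repeated squaring: 13^1 ≡ 13, 13^2 ≡ 18, 13^4 ≡ 22, 13^8 ≡ 31, 13^16 ≡ 55, 13^32 ≡ 5, 13^64 ≡ 25, 13^128 ≡ 21 (mod 151).
Test 13^d mod 151 for each divisor d in increasing order:
13^1 ≡ 13
13^2 ≡ 18
13^3 = 13^2·13^1 ≡ 83
13^5 = 13^4·13^1 ≡ 135
13^6 = 13^4·13^2 ≡ 94
13^10 = 13^8·13^2 ≡ 105
13^15 = 13^8·13^4·13^2·13^1 ≡ 132
13^25 = 13^16·13^8·13^1 ≡ 119
13^30 = 13^16·13^8·13^4·13^2 ≡ 59
13^50 = 13^32·13^16·13^2 ≡ 118
13^75 = 13^64·13^8·13^2·13^1 ≡ 150
13^150 = 13^128·13^16·13^4·13^2 ≡ 1  ← first divisor giving 1
The order is 150.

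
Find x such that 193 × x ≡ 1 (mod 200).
57

gcd(193, 200) = 1, so the inverse exists.
Extended Euclidean algorithm on (200, 193):
200 = 1 × 193 + 7  ⟹  7 = (1)·200 + (-1)·193
193 = 27 × 7 + 4  ⟹  4 = (-27)·200 + (28)·193
7 = 1 × 4 + 3  ⟹  3 = (28)·200 + (-29)·193
4 = 1 × 3 + 1  ⟹  1 = (-55)·200 + (57)·193
So (57)·193 ≡ 1 (mod 200), i.e. 193^(-1) ≡ 57 (mod 200).
Check: 193 × 57 = 11001 ≡ 1 (mod 200)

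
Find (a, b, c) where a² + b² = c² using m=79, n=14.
(6045, 2212, 6437)

Euclid's formula: a = m² - n², b = 2mn, c = m² + n²
m = 79, n = 14
a = 79² - 14² = 6241 - 196 = 6045
b = 2 × 79 × 14 = 2212
c = 79² + 14² = 6241 + 196 = 6437
Verification: 6045² + 2212² = 36542025 + 4892944 = 41434969 = 6437² ✓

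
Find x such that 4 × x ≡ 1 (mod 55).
14

gcd(4, 55) = 1, so the inverse exists.
Extended Euclidean algorithm on (55, 4):
55 = 13 × 4 + 3  ⟹  3 = (1)·55 + (-13)·4
4 = 1 × 3 + 1  ⟹  1 = (-1)·55 + (14)·4
So (14)·4 ≡ 1 (mod 55), i.e. 4^(-1) ≡ 14 (mod 55).
Check: 4 × 14 = 56 ≡ 1 (mod 55)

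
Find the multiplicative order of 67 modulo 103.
102

103 is prime, so ord(67) divides φ(103) = 102.
Divisors of 102: 1, 2, 3, 6, 17, 34, 51, 102.
Repeated squaring: 67^1 ≡ 67, 67^2 ≡ 60, 67^4 ≡ 98, 67^8 ≡ 25, 67^16 ≡ 7, 67^32 ≡ 49, 67^64 ≡ 32 (mod 103).
Test 67^d mod 103 for each divisor d in increasing order:
67^1 ≡ 67
67^2 ≡ 60
67^3 = 67^2·67^1 ≡ 3
67^6 = 67^4·67^2 ≡ 9
67^17 = 67^16·67^1 ≡ 57
67^34 = 67^32·67^2 ≡ 56
67^51 = 67^32·67^16·67^2·67^1 ≡ 102
67^102 = 67^64·67^32·67^4·67^2 ≡ 1  ← first divisor giving 1
The order is 102.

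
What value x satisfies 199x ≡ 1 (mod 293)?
240

gcd(199, 293) = 1, so the inverse exists.
Extended Euclidean algorithm on (293, 199):
293 = 1 × 199 + 94  ⟹  94 = (1)·293 + (-1)·199
199 = 2 × 94 + 11  ⟹  11 = (-2)·293 + (3)·199
94 = 8 × 11 + 6  ⟹  6 = (17)·293 + (-25)·199
11 = 1 × 6 + 5  ⟹  5 = (-19)·293 + (28)·199
6 = 1 × 5 + 1  ⟹  1 = (36)·293 + (-53)·199
So (-53)·199 ≡ 1 (mod 293), i.e. 199^(-1) ≡ -53 ≡ 240 (mod 293).
Check: 199 × 240 = 47760 ≡ 1 (mod 293)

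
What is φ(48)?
16

48 = 2^4 × 3
φ(n) = n × ∏(1 - 1/p) for each prime p dividing n
φ(48) = 48 × (1 - 1/2) × (1 - 1/3) = 16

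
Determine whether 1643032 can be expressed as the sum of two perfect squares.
Not possible

Factorization: 1643032 = 2^3 × 59^3
By Fermat: n is sum of two squares iff every prime p ≡ 3 (mod 4) appears to even power.
Prime(s) ≡ 3 (mod 4) with odd exponent: [(59, 3)]
Therefore 1643032 cannot be expressed as a² + b².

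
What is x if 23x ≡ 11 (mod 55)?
x ≡ 22 (mod 55)

gcd(23, 55) = 1, which divides 11, so solutions exist.
Find 23^(-1) mod 55 by the extended Euclidean algorithm:
55 = 2 × 23 + 9  ⟹  9 = (1)·55 + (-2)·23
23 = 2 × 9 + 5  ⟹  5 = (-2)·55 + (5)·23
9 = 1 × 5 + 4  ⟹  4 = (3)·55 + (-7)·23
5 = 1 × 4 + 1  ⟹  1 = (-5)·55 + (12)·23
So (12)·23 ≡ 1 (mod 55), i.e. 23^(-1) ≡ 12 (mod 55).
x ≡ 12 × 11 = 132 ≡ 22 (mod 55).
Check: 23 × 22 = 506 ≡ 11 (mod 55).
Unique solution: x ≡ 22 (mod 55)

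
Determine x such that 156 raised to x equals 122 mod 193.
189

Baby-step giant-step with step n = ⌈√193⌉ = 14.
Baby steps 156^j mod 193 (j:value) for j=0..13: 0:1, 1:156, 2:18, 3:106, 4:131, 5:171, 6:42, 7:183, 8:177, 9:13, 10:98, 11:41, 12:27, 13:159.
Giant-step multiplier: 156^(-14) ≡ 156^(192-14) = 156^178 ≡ 83 (mod 193).
Giant steps γ_i = 122·83^i mod 193: γ_0=122, γ_1=90, γ_2=136, γ_3=94, γ_4=82, γ_5=51, γ_6=180, γ_7=79, γ_8=188, γ_9=164, γ_10=102, γ_11=167, γ_12=158, γ_13=183 (in table at j=7).
x = i·n + j = 13·14 + 7 = 189.
Check: 156^189 ≡ 122 (mod 193).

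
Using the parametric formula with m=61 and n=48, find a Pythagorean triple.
(1417, 5856, 6025)

Euclid's formula: a = m² - n², b = 2mn, c = m² + n²
m = 61, n = 48
a = 61² - 48² = 3721 - 2304 = 1417
b = 2 × 61 × 48 = 5856
c = 61² + 48² = 3721 + 2304 = 6025
Verification: 1417² + 5856² = 2007889 + 34292736 = 36300625 = 6025² ✓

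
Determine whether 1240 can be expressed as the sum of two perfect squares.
Not possible

Factorization: 1240 = 2^3 × 5 × 31
By Fermat: n is sum of two squares iff every prime p ≡ 3 (mod 4) appears to even power.
Prime(s) ≡ 3 (mod 4) with odd exponent: [(31, 1)]
Therefore 1240 cannot be expressed as a² + b².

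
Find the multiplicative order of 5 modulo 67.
22

67 is prime, so ord(5) divides φ(67) = 66.
Divisors of 66: 1, 2, 3, 6, 11, 22, 33, 66.
Repeated squaring: 5^1 ≡ 5, 5^2 ≡ 25, 5^4 ≡ 22, 5^8 ≡ 15, 5^16 ≡ 24, 5^32 ≡ 40, 5^64 ≡ 59 (mod 67).
Test 5^d mod 67 for each divisor d in increasing order:
5^1 ≡ 5
5^2 ≡ 25
5^3 = 5^2·5^1 ≡ 58
5^6 = 5^4·5^2 ≡ 14
5^11 = 5^8·5^2·5^1 ≡ 66
5^22 = 5^16·5^4·5^2 ≡ 1  ← first divisor giving 1
The order is 22.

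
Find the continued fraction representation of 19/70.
[0; 3, 1, 2, 6]

Euclidean algorithm steps:
19 = 0 × 70 + 19
70 = 3 × 19 + 13
19 = 1 × 13 + 6
13 = 2 × 6 + 1
6 = 6 × 1 + 0
Continued fraction: [0; 3, 1, 2, 6]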